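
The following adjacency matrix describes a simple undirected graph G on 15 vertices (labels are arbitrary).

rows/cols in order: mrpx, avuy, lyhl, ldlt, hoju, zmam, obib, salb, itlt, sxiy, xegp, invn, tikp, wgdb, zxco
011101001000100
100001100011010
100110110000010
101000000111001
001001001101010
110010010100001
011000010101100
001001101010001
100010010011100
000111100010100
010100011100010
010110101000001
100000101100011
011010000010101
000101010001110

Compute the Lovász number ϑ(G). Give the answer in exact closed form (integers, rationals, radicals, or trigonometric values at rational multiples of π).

N(sxiy) = {ldlt, hoju, zmam, obib, xegp, tikp}, |N(sxiy)| = 6.
Vertex obib has 6 neighbors: avuy, lyhl, salb, sxiy, invn, tikp.
N(xegp) = {avuy, ldlt, salb, itlt, sxiy, wgdb}, |N(xegp)| = 6.
deg(wgdb) = 6; N(wgdb) = {avuy, lyhl, hoju, xegp, tikp, zxco}.
G on 15 vertices is 6-regular; Kneser-type, 2-subsets of [6].
Distinct eigenvalues (to 5 d.p.): [6.0, 1.0, -3.0].
λ_max=6, λ_min=-3; ϑ = −15·λ_min/(λ_max−λ_min) = 5.
ϑ(G) ≈ 5.0000000.

5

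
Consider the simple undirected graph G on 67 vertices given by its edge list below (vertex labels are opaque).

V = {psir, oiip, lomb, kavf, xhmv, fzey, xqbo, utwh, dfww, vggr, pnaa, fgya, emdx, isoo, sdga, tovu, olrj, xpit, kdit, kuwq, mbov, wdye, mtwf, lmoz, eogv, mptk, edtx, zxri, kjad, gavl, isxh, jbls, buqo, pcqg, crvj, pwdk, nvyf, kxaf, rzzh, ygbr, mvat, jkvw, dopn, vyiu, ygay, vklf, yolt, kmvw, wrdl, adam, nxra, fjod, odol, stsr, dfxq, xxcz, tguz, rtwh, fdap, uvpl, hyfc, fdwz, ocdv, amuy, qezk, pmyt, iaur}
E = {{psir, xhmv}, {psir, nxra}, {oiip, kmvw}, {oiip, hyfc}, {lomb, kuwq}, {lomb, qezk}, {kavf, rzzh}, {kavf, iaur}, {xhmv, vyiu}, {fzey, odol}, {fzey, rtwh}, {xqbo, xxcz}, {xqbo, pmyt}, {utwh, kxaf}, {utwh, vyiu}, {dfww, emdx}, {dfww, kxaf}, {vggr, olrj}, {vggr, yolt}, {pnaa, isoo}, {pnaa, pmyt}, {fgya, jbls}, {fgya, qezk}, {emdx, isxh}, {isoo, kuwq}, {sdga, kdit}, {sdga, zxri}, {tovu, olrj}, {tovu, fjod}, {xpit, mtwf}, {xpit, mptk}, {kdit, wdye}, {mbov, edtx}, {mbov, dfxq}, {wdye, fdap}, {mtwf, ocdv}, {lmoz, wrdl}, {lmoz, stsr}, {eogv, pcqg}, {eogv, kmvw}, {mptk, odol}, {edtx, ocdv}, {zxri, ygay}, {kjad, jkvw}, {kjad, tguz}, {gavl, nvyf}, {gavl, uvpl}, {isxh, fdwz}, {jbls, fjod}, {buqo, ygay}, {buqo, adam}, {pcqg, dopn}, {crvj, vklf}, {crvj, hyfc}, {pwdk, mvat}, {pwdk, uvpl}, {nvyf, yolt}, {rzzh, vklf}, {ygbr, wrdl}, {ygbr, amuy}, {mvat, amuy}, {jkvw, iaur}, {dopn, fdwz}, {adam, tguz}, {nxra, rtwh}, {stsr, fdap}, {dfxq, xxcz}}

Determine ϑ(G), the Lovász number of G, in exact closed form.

67*cos(pi/67)/(cos(pi/67) + 1)

Vertex lmoz has 2 neighbors: wrdl, stsr.
deg(sdga) = 2; N(sdga) = {kdit, zxri}.
deg(xqbo) = 2; N(xqbo) = {xxcz, pmyt}.
deg(adam) = 2; N(adam) = {buqo, tguz}.
2-regular, N=67; the odd cycle C_{67}.
A has 34 distinct eigenvalues ≈ [2.0, 1.991212, 1.964925, 1.92137, 1.860931, 1.784137, 1.691664, 1.584325, 1.463063, 1.328943, 1.183144, 1.026948, 0.861727, 0.688934, 0.510086, 0.326755, 0.140552, -0.046885, -0.233911, -0.418881, -0.600169, -0.776184, -0.945377, -1.106262, -1.257426, -1.397539, -1.52537, -1.639797, -1.739813, -1.824539, -1.893231, -1.945286, -1.980245, -1.997802].
λ_max=2, λ_min=-2*cos(pi/67); ϑ = −67·λ_min/(λ_max−λ_min) = 67*cos(pi/67)/(cos(pi/67) + 1).
ϑ(G) ≈ 33.481579809.
Check 33 ≤ 67*cos(pi/67)/(cos(pi/67) + 1) ≤ 34: both strict.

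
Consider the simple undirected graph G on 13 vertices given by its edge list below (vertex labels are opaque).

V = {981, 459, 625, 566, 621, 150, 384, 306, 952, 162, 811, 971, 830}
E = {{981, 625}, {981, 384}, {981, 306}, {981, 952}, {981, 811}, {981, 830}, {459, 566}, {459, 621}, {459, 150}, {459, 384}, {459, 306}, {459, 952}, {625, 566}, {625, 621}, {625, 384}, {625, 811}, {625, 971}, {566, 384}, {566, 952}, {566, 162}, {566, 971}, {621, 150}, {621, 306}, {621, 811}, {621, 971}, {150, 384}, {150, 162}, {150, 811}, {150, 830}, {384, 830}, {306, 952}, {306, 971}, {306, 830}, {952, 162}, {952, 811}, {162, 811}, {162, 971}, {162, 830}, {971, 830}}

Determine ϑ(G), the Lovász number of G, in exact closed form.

sqrt(13)

Vertex 971 has 6 neighbors: 625, 566, 621, 306, 162, 830.
N(384) = {981, 459, 625, 566, 150, 830}, |N(384)| = 6.
Vertex 150 has 6 neighbors: 459, 621, 384, 162, 811, 830.
deg(811) = 6; N(811) = {981, 625, 621, 150, 952, 162}.
13-vertex 6-regular graph: SR(13,6,2,3) — a Paley graph.
Distinct eigenvalues (to 5 d.p.): [6.0, 1.30278, -2.30278].
With N=13: ϑ(G) = 13·(-(-sqrt(13)/2 - 1/2))/(6−(-sqrt(13)/2 - 1/2)) = sqrt(13).
≈ 3.60555128 (to 8 d.p.).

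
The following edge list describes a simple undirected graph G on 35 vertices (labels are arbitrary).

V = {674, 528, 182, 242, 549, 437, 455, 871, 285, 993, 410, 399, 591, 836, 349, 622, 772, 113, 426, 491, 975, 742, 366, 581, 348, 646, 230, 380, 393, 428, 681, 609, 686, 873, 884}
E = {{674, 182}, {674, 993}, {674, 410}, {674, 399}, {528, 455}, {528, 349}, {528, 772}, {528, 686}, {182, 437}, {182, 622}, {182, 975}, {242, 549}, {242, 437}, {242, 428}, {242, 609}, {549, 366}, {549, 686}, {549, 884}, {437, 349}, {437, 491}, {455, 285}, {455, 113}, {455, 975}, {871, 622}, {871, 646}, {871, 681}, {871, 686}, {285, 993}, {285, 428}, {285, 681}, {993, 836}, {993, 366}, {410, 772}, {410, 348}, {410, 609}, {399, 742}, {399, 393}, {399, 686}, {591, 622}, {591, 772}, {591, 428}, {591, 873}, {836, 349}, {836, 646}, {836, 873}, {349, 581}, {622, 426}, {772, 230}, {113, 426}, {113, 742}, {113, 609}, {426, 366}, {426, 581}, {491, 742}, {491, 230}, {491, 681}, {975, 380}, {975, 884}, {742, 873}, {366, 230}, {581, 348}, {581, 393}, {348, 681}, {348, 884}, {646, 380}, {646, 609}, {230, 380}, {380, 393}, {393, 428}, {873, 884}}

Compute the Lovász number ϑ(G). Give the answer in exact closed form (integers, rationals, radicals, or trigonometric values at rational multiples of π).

deg(622) = 4; N(622) = {182, 871, 591, 426}.
N(873) = {591, 836, 742, 884}, |N(873)| = 4.
N(884) = {549, 975, 348, 873}, |N(884)| = 4.
deg(975) = 4; N(975) = {182, 455, 380, 884}.
4-regular, N=35; Kneser-type, 3-subsets of [7].
spec(A) ≈ [4.0, 2.0, -1.0, -3.0] (distinct, 4 d.p.).
Lovász: ϑ = −35(-3)/(4+-1*(-3)) = 15.
ϑ(G) ≈ 15.0000000.

15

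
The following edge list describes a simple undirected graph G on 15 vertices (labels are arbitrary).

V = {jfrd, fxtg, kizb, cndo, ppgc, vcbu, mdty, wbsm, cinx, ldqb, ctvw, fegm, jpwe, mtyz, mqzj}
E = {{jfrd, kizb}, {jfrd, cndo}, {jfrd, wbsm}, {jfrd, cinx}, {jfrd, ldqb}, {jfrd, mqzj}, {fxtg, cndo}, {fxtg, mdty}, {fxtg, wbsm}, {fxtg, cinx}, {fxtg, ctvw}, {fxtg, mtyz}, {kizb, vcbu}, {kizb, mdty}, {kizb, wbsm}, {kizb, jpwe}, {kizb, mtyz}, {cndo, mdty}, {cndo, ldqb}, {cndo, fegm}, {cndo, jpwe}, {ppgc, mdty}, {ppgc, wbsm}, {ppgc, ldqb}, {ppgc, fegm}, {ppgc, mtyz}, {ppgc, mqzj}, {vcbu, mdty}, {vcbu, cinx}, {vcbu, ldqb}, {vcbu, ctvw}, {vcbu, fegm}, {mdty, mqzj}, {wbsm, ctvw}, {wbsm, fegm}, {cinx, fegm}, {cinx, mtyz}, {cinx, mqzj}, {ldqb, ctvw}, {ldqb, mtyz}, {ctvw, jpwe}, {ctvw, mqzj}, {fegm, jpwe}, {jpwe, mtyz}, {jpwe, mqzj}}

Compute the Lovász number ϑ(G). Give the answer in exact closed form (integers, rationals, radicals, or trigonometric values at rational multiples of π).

5

deg(vcbu) = 6; N(vcbu) = {kizb, mdty, cinx, ldqb, ctvw, fegm}.
Vertex fegm has 6 neighbors: cndo, ppgc, vcbu, wbsm, cinx, jpwe.
deg(wbsm) = 6; N(wbsm) = {jfrd, fxtg, kizb, ppgc, ctvw, fegm}.
Vertex ldqb has 6 neighbors: jfrd, cndo, ppgc, vcbu, ctvw, mtyz.
15-vertex 6-regular graph: Kneser K(6,2) on C(6,2)=15 vertices.
Distinct eigenvalues (to 3 d.p.): [6.0, 1.0, -3.0].
Lovász: ϑ = −15(-3)/(6+-1*(-3)) = 5.
≈ 5.0000 (to 4 d.p.).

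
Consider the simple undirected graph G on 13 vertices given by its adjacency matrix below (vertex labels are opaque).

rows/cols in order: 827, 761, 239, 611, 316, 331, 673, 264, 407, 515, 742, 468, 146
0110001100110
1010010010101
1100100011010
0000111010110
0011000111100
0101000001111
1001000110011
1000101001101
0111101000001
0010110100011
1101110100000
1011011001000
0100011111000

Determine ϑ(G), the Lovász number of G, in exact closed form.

N(407) = {761, 239, 611, 316, 673, 146}, |N(407)| = 6.
N(827) = {761, 239, 673, 264, 742, 468}, |N(827)| = 6.
deg(468) = 6; N(468) = {827, 239, 611, 331, 673, 515}.
deg(239) = 6; N(239) = {827, 761, 316, 407, 515, 468}.
Every vertex has degree 6 (N=13); strongly regular (13,6,2,3).
The 3 distinct eigenvalues: [6.0, 1.3028, -2.3028].
ϑ = −N·λ_min/(λ_max−λ_min) = −13·(-sqrt(13)/2 - 1/2)/(6−(-sqrt(13)/2 - 1/2)) = sqrt(13).
Numerically 3.60555.

sqrt(13)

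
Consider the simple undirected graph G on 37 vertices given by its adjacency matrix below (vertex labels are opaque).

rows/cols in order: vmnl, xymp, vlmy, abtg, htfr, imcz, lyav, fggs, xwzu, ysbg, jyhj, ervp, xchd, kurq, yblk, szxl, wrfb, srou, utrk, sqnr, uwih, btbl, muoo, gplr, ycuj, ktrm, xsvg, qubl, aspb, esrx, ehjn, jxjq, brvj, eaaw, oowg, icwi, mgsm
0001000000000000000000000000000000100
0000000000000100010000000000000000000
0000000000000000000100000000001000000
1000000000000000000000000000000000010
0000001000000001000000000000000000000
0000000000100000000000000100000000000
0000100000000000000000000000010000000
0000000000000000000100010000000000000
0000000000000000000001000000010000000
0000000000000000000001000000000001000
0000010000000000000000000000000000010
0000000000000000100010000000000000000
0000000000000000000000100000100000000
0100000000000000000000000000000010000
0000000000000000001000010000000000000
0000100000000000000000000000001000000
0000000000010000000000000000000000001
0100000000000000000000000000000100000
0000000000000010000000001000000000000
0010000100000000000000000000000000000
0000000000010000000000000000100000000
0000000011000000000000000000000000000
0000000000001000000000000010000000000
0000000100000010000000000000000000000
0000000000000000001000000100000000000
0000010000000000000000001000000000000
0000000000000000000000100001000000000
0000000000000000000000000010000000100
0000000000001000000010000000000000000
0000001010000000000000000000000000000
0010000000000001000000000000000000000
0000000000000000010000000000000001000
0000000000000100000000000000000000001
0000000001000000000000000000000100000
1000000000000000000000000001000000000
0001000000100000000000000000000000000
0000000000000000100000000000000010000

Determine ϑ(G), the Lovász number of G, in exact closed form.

deg(imcz) = 2; N(imcz) = {jyhj, ktrm}.
deg(aspb) = 2; N(aspb) = {xchd, uwih}.
Vertex icwi has 2 neighbors: abtg, jyhj.
deg(btbl) = 2; N(btbl) = {xwzu, ysbg}.
Every vertex has degree 2 (N=37); connected 2-regular on 37 ⇒ C_{37}.
The 19 distinct eigenvalues: [2.0, 1.971, 1.886, 1.746, 1.556, 1.321, 1.049, 0.746, 0.421, 0.085, -0.254, -0.586, -0.9, -1.189, -1.444, -1.657, -1.822, -1.935, -1.993].
ϑ = −N·λ_min/(λ_max−λ_min) = −37·(-2*cos(pi/37))/(2−(-2*cos(pi/37))) = 37*cos(pi/37)/(cos(pi/37) + 1).
= 18.466617… (decimal).
18 ≤ 37*cos(pi/37)/(cos(pi/37) + 1) ≤ 19: both strict.

37*cos(pi/37)/(cos(pi/37) + 1)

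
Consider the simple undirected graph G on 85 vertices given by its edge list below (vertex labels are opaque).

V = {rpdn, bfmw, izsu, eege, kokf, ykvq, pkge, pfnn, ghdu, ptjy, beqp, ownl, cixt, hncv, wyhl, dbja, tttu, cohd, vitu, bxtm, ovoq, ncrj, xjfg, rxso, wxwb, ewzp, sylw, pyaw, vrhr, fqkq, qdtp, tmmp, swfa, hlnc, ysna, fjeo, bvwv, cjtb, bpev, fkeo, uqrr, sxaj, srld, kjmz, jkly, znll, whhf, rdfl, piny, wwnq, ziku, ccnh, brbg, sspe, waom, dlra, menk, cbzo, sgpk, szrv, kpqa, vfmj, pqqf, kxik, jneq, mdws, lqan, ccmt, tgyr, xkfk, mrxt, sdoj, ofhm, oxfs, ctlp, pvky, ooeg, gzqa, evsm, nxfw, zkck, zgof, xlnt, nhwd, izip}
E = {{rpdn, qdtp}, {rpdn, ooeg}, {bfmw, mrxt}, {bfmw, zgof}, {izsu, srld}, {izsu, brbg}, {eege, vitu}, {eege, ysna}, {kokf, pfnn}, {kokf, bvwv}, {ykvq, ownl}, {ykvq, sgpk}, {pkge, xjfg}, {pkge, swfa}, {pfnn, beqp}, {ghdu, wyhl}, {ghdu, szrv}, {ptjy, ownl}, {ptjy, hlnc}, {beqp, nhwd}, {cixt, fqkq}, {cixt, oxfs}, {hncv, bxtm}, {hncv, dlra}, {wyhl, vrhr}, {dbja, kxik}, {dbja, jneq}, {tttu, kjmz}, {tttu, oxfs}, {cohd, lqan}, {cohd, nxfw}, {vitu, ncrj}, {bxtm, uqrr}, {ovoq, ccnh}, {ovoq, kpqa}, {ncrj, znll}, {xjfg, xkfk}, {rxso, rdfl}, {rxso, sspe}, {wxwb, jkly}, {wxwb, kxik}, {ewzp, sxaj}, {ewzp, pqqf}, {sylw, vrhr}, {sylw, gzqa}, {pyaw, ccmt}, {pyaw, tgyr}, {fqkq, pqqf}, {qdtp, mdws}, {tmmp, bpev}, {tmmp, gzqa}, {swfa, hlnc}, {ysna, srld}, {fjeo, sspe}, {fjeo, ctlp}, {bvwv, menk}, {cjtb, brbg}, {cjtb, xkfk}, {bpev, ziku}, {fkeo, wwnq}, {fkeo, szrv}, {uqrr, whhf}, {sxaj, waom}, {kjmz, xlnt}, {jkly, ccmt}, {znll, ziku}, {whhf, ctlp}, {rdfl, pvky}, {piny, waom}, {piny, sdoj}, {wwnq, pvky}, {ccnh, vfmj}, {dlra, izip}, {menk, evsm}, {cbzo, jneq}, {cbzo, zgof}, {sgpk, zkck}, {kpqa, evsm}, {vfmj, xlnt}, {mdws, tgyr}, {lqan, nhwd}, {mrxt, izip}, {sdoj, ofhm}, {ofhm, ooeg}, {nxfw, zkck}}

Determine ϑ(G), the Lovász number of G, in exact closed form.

85*cos(pi/85)/(cos(pi/85) + 1)

deg(cixt) = 2; N(cixt) = {fqkq, oxfs}.
N(izsu) = {srld, brbg}, |N(izsu)| = 2.
Vertex kxik has 2 neighbors: dbja, wxwb.
N(zkck) = {sgpk, nxfw}, |N(zkck)| = 2.
Regular of degree 2 on 85 vertices: this is C_{85}, the 85-cycle.
The 43 distinct eigenvalues: [2.0, 1.995, 1.978, 1.951, 1.913, 1.865, 1.806, 1.738, 1.66, 1.573, 1.478, 1.374, 1.263, 1.145, 1.021, 0.891, 0.757, 0.618, 0.476, 0.331, 0.185, 0.037, -0.111, -0.258, -0.404, -0.547, -0.688, -0.825, -0.957, -1.084, -1.205, -1.32, -1.427, -1.527, -1.618, -1.7, -1.774, -1.837, -1.89, -1.933, -1.966, -1.988, -1.999].
λ_max=2, λ_min=-2*cos(pi/85); ϑ = −85·λ_min/(λ_max−λ_min) = 85*cos(pi/85)/(cos(pi/85) + 1).
≈ 42.4855 (to 4 d.p.).
Lovász sandwich 42 ≤ 85*cos(pi/85)/(cos(pi/85) + 1) ≤ 43: both strict.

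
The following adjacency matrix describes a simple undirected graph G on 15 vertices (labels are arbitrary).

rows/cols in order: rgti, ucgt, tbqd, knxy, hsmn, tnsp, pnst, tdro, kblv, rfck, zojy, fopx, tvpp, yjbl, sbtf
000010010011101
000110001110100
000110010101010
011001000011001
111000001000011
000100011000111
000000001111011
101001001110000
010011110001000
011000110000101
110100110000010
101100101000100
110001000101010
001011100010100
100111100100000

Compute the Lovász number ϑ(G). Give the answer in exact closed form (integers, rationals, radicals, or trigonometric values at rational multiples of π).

Vertex hsmn has 6 neighbors: rgti, ucgt, tbqd, kblv, yjbl, sbtf.
N(knxy) = {ucgt, tbqd, tnsp, zojy, fopx, sbtf}, |N(knxy)| = 6.
deg(tbqd) = 6; N(tbqd) = {knxy, hsmn, tdro, rfck, fopx, yjbl}.
deg(rgti) = 6; N(rgti) = {hsmn, tdro, zojy, fopx, tvpp, sbtf}.
G on 15 vertices is 6-regular; Kneser K(6,2) on C(6,2)=15 vertices.
The 3 distinct eigenvalues: [6.0, 1.0, -3.0].
ϑ = −N·λ_min/(λ_max−λ_min) = −15·(-3)/(6−(-3)) = 5.
≈ 5.0000000 (to 7 d.p.).

5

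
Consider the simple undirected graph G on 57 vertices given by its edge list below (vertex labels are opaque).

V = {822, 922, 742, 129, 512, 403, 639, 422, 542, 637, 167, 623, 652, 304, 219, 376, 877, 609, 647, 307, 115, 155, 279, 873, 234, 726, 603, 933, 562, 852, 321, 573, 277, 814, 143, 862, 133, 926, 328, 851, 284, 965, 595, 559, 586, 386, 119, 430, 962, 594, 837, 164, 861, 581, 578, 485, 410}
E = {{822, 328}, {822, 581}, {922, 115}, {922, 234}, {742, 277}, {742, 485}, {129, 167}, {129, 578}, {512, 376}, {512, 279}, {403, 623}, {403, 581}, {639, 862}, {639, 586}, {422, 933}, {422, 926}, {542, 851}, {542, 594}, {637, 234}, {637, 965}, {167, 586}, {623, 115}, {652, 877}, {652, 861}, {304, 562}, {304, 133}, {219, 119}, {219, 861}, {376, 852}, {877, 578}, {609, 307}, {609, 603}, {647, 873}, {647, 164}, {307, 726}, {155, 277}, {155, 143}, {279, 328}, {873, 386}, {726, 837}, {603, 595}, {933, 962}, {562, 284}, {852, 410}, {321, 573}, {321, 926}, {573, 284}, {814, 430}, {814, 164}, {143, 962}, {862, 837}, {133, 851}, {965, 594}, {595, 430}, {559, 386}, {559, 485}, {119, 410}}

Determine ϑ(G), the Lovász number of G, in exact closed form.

Vertex 742 has 2 neighbors: 277, 485.
Vertex 873 has 2 neighbors: 647, 386.
N(594) = {542, 965}, |N(594)| = 2.
N(861) = {652, 219}, |N(861)| = 2.
deg(v) = 2 for all v (|V|=57); the odd cycle C_{57}.
spec(A) ≈ [2.0, 1.987861, 1.951593, 1.891634, 1.808714, 1.703839, 1.578281, 1.433565, 1.271447, 1.093896, 0.903067, 0.701275, 0.490971, 0.274707, 0.055109, -0.165159, -0.383421, -0.59703, -0.803391, -1.0, -1.184471, -1.354563, -1.508213, -1.643556, -1.758948, -1.852988, -1.924536, -1.972723, -1.996963] (distinct, 6 d.p.).
λ_max=2, λ_min=-2*cos(pi/57); ϑ = −57·λ_min/(λ_max−λ_min) = 57*cos(pi/57)/(cos(pi/57) + 1).
Numerically 28.478345168.
28 ≤ 57*cos(pi/57)/(cos(pi/57) + 1) ≤ 29: both strict.

57*cos(pi/57)/(cos(pi/57) + 1)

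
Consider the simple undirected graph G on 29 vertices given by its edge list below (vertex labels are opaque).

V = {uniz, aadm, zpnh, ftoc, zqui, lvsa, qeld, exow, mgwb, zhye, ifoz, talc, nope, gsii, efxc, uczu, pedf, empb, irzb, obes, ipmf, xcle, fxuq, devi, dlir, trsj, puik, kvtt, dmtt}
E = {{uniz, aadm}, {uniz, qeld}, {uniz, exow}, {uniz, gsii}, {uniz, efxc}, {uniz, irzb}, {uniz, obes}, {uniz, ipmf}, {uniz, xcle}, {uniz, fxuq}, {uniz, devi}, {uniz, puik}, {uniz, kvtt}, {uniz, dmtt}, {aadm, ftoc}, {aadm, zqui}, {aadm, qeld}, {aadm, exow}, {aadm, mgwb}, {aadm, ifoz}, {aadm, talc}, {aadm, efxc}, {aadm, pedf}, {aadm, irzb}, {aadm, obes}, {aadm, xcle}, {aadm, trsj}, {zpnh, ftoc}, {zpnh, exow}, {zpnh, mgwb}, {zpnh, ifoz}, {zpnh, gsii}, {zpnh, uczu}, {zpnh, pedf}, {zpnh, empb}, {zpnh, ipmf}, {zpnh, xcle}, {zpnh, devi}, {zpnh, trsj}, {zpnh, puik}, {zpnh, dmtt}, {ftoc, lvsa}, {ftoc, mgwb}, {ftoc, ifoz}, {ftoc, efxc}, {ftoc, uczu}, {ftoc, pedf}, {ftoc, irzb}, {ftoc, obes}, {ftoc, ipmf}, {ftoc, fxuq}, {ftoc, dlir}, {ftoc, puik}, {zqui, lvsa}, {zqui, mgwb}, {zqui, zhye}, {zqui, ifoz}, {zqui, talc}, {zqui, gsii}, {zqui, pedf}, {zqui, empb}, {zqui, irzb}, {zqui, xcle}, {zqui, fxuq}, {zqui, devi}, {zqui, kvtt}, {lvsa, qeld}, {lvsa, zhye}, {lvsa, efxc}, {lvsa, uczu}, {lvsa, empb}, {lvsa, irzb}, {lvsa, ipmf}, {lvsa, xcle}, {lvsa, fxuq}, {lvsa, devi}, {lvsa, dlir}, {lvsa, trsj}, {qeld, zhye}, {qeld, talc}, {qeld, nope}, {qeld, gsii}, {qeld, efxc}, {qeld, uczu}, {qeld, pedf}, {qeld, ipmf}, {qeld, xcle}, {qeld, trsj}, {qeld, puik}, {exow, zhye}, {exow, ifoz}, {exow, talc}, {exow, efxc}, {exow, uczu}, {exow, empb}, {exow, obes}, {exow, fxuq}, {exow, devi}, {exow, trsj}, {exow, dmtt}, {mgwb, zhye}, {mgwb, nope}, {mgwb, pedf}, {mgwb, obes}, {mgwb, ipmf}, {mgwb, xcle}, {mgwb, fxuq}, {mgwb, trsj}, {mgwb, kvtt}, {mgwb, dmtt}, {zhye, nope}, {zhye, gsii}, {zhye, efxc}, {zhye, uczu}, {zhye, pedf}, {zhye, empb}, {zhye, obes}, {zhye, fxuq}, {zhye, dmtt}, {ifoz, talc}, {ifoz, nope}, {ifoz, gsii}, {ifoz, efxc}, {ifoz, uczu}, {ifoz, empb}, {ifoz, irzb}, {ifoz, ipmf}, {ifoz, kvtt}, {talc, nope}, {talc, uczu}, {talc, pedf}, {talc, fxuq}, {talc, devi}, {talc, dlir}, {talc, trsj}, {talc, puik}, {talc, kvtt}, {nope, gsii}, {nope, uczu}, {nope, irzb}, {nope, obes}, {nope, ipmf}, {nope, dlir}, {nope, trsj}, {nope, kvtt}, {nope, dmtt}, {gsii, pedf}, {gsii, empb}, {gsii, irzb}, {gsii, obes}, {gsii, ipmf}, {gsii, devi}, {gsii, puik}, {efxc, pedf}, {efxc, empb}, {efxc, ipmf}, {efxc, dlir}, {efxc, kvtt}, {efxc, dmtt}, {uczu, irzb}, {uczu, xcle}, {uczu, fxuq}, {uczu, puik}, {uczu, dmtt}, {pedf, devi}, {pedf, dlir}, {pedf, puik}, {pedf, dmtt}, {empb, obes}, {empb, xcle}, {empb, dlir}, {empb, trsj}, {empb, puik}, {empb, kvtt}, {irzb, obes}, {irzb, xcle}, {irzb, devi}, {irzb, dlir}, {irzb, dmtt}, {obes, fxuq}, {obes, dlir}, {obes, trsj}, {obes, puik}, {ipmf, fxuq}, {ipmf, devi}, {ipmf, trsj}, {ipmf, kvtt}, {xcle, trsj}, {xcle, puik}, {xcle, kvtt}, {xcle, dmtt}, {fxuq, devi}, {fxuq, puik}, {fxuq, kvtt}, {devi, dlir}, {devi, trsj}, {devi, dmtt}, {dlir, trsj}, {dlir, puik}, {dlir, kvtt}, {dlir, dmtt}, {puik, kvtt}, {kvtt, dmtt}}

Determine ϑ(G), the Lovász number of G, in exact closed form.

sqrt(29)

N(obes) = {uniz, aadm, ftoc, exow, mgwb, zhye, nope, gsii, empb, irzb, fxuq, dlir, trsj, puik}, |N(obes)| = 14.
N(zhye) = {zqui, lvsa, qeld, exow, mgwb, nope, gsii, efxc, uczu, pedf, empb, obes, fxuq, dmtt}, |N(zhye)| = 14.
deg(irzb) = 14; N(irzb) = {uniz, aadm, ftoc, zqui, lvsa, ifoz, nope, gsii, uczu, obes, xcle, devi, dlir, dmtt}.
deg(ftoc) = 14; N(ftoc) = {aadm, zpnh, lvsa, mgwb, ifoz, efxc, uczu, pedf, irzb, obes, ipmf, fxuq, dlir, puik}.
14-regular, N=29; Paley(29): SR with (k,λ,μ)=(14,6,7).
Distinct eigenvalues (to 3 d.p.): [14.0, 2.193, -3.193].
With N=29: ϑ(G) = 29·(-(-sqrt(29)/2 - 1/2))/(14−(-sqrt(29)/2 - 1/2)) = sqrt(29).
ϑ(G) ≈ 5.38516.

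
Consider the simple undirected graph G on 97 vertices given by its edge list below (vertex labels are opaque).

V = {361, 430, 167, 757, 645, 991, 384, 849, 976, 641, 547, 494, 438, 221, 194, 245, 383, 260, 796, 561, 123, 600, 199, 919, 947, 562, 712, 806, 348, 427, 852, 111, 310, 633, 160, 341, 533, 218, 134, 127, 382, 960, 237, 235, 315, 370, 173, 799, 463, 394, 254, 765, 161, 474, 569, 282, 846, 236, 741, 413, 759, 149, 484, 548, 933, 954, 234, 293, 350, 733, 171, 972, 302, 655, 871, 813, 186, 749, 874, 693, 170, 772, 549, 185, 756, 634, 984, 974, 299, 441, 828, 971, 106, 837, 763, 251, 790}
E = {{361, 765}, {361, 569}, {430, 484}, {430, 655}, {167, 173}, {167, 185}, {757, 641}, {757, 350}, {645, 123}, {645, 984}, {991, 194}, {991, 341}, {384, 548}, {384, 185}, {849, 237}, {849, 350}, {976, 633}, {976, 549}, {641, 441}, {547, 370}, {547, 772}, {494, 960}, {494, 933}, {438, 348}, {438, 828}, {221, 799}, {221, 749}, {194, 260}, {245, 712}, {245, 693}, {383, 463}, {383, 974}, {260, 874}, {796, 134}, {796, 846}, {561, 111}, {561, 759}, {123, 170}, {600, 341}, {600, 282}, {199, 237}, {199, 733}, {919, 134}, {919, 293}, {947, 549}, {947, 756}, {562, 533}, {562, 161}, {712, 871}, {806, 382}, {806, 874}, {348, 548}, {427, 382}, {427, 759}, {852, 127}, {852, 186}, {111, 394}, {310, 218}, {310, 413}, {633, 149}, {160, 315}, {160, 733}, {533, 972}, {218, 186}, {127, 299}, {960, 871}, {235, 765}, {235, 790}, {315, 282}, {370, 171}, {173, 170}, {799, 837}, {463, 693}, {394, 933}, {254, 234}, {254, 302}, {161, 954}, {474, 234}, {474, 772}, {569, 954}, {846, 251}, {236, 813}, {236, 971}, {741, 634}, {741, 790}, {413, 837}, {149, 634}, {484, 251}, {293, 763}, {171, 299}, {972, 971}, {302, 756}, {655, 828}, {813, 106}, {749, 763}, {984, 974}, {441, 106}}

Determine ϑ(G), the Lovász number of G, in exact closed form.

97*cos(pi/97)/(cos(pi/97) + 1)

Vertex 185 has 2 neighbors: 167, 384.
Vertex 759 has 2 neighbors: 561, 427.
Vertex 933 has 2 neighbors: 494, 394.
deg(757) = 2; N(757) = {641, 350}.
2-regular, N=97; a single 97-cycle (edge-transitive).
spec(A) ≈ [2.0, 1.996, 1.983, 1.962, 1.933, 1.896, 1.851, 1.798, 1.737, 1.67, 1.595, 1.513, 1.426, 1.332, 1.232, 1.128, 1.019, 0.905, 0.788, 0.667, 0.544, 0.418, 0.29, 0.162, 0.032, -0.097, -0.226, -0.354, -0.481, -0.606, -0.728, -0.847, -0.962, -1.074, -1.181, -1.283, -1.379, -1.47, -1.555, -1.633, -1.704, -1.769, -1.825, -1.874, -1.916, -1.949, -1.974, -1.991, -1.999] (distinct, 3 d.p.).
With N=97: ϑ(G) = 97·(-(-1)*2*cos(pi/97))/(2−(-2*cos(pi/97))) = 97*cos(pi/97)/(cos(pi/97) + 1).
ϑ(G) ≈ 48.48728.
48 ≤ 97*cos(pi/97)/(cos(pi/97) + 1) ≤ 49: both strict.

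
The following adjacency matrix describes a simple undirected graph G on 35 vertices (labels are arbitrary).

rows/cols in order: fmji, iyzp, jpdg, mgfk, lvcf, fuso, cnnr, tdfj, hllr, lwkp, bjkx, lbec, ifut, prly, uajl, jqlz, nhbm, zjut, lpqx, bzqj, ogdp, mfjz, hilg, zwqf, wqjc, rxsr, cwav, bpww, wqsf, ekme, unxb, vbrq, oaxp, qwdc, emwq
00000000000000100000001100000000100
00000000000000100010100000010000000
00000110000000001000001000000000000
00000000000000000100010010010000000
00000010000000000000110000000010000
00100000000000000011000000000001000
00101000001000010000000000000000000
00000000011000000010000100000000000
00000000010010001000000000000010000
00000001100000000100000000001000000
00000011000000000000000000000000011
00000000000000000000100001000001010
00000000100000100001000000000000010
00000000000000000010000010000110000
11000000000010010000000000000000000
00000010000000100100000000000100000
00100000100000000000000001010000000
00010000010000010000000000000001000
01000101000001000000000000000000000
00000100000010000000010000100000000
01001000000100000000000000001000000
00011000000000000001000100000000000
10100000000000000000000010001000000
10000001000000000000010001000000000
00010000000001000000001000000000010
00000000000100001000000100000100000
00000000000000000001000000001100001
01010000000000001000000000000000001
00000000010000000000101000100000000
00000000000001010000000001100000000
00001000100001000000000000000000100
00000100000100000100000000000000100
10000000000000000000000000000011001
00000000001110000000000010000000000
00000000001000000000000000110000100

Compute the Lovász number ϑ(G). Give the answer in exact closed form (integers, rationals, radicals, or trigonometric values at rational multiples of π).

Vertex jqlz has 4 neighbors: cnnr, uajl, zjut, ekme.
deg(ekme) = 4; N(ekme) = {prly, jqlz, rxsr, cwav}.
deg(mfjz) = 4; N(mfjz) = {mgfk, lvcf, bzqj, zwqf}.
deg(uajl) = 4; N(uajl) = {fmji, iyzp, ifut, jqlz}.
4-regular, N=35; Kneser K(7,3) on C(7,3)=35 vertices.
A has 4 distinct eigenvalues ≈ [4.0, 2.0, -1.0, -3.0].
−35·(-3) / ((4)−(-3)) = 15 = ϑ(G).
= 15.0000… (decimal).

15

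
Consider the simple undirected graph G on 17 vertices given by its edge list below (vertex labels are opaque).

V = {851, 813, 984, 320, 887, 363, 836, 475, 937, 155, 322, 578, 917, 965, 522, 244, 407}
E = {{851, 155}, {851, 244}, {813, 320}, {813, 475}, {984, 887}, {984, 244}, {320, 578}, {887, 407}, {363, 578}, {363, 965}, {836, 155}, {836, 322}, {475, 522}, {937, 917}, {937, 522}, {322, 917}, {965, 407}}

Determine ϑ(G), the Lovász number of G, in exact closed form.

17*cos(pi/17)/(cos(pi/17) + 1)

deg(244) = 2; N(244) = {851, 984}.
N(363) = {578, 965}, |N(363)| = 2.
N(407) = {887, 965}, |N(407)| = 2.
Vertex 813 has 2 neighbors: 320, 475.
deg(v) = 2 for all v (|V|=17); connected 2-regular on 17 ⇒ C_{17}.
A has 9 distinct eigenvalues ≈ [2.0, 1.864944, 1.478018, 0.891477, 0.184537, -0.547326, -1.205269, -1.700434, -1.965946].
Lovász (edge-transitive): ϑ = −17·(-2*cos(pi/17))/((2)−(-2*cos(pi/17))) = 17*cos(pi/17)/(cos(pi/17) + 1).
Numerically 8.42701.
α=8, χ(Ḡ)=9; ϑ=17*cos(pi/17)/(cos(pi/17) + 1) lies between (both strict).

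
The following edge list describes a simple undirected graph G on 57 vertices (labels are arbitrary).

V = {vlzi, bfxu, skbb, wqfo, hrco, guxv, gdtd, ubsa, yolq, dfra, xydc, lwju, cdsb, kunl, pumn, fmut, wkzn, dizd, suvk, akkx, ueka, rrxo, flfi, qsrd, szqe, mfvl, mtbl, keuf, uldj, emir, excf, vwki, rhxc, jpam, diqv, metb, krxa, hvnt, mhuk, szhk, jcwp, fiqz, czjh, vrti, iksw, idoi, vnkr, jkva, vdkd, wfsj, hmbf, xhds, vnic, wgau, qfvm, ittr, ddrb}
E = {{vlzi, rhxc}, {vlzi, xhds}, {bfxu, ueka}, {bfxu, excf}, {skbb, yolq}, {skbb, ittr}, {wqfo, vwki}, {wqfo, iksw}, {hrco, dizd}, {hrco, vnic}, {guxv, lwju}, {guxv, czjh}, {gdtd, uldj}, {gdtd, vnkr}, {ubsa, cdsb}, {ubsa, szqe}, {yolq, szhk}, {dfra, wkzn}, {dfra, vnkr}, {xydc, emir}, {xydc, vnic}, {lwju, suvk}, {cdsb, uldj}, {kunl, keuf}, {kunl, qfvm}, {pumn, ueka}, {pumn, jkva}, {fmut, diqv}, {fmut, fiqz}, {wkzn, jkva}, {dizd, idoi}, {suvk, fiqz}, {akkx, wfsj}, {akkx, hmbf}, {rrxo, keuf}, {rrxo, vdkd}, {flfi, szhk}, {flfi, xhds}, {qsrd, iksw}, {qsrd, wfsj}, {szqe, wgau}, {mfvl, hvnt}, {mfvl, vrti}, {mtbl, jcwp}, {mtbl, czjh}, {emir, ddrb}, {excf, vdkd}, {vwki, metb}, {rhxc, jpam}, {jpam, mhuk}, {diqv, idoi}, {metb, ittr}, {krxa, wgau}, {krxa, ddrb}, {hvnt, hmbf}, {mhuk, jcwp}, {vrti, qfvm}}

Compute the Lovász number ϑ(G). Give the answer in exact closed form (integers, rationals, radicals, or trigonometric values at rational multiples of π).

57*cos(pi/57)/(cos(pi/57) + 1)

Vertex mhuk has 2 neighbors: jpam, jcwp.
N(szhk) = {yolq, flfi}, |N(szhk)| = 2.
Vertex rhxc has 2 neighbors: vlzi, jpam.
deg(jcwp) = 2; N(jcwp) = {mtbl, mhuk}.
2-regular, N=57; this is C_{57}, the 57-cycle.
spec(A) ≈ [2.0, 1.98786, 1.95159, 1.89163, 1.80871, 1.70384, 1.57828, 1.43357, 1.27145, 1.0939, 0.90307, 0.70128, 0.49097, 0.27471, 0.05511, -0.16516, -0.38342, -0.59703, -0.80339, -1.0, -1.18447, -1.35456, -1.50821, -1.64356, -1.75895, -1.85299, -1.92454, -1.97272, -1.99696] (distinct, 5 d.p.).
ϑ = −N·λ_min/(λ_max−λ_min) = −57·(-2*cos(pi/57))/(2−(-2*cos(pi/57))) = 57*cos(pi/57)/(cos(pi/57) + 1).
Numerically 28.4783.
Check 28 ≤ 57*cos(pi/57)/(cos(pi/57) + 1) ≤ 29: both strict.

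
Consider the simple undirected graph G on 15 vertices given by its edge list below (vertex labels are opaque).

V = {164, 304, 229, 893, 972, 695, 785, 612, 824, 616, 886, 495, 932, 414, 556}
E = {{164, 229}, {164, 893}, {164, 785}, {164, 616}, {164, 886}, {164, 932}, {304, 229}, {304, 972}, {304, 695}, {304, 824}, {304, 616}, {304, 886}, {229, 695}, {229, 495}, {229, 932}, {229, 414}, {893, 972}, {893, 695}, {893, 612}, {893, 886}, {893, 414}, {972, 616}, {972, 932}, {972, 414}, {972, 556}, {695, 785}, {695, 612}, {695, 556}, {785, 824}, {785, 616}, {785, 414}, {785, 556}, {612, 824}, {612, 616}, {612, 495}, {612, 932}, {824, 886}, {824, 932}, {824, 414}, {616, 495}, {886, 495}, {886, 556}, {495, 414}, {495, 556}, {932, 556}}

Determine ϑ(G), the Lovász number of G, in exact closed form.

deg(612) = 6; N(612) = {893, 695, 824, 616, 495, 932}.
Vertex 164 has 6 neighbors: 229, 893, 785, 616, 886, 932.
N(893) = {164, 972, 695, 612, 886, 414}, |N(893)| = 6.
N(972) = {304, 893, 616, 932, 414, 556}, |N(972)| = 6.
Regular of degree 6 on 15 vertices: Kneser-type, 2-subsets of [6].
A has 3 distinct eigenvalues ≈ [6.0, 1.0, -3.0].
Lovász: ϑ = −15(-3)/(6+-1*(-3)) = 5.
≈ 5.0000 (to 4 d.p.).

5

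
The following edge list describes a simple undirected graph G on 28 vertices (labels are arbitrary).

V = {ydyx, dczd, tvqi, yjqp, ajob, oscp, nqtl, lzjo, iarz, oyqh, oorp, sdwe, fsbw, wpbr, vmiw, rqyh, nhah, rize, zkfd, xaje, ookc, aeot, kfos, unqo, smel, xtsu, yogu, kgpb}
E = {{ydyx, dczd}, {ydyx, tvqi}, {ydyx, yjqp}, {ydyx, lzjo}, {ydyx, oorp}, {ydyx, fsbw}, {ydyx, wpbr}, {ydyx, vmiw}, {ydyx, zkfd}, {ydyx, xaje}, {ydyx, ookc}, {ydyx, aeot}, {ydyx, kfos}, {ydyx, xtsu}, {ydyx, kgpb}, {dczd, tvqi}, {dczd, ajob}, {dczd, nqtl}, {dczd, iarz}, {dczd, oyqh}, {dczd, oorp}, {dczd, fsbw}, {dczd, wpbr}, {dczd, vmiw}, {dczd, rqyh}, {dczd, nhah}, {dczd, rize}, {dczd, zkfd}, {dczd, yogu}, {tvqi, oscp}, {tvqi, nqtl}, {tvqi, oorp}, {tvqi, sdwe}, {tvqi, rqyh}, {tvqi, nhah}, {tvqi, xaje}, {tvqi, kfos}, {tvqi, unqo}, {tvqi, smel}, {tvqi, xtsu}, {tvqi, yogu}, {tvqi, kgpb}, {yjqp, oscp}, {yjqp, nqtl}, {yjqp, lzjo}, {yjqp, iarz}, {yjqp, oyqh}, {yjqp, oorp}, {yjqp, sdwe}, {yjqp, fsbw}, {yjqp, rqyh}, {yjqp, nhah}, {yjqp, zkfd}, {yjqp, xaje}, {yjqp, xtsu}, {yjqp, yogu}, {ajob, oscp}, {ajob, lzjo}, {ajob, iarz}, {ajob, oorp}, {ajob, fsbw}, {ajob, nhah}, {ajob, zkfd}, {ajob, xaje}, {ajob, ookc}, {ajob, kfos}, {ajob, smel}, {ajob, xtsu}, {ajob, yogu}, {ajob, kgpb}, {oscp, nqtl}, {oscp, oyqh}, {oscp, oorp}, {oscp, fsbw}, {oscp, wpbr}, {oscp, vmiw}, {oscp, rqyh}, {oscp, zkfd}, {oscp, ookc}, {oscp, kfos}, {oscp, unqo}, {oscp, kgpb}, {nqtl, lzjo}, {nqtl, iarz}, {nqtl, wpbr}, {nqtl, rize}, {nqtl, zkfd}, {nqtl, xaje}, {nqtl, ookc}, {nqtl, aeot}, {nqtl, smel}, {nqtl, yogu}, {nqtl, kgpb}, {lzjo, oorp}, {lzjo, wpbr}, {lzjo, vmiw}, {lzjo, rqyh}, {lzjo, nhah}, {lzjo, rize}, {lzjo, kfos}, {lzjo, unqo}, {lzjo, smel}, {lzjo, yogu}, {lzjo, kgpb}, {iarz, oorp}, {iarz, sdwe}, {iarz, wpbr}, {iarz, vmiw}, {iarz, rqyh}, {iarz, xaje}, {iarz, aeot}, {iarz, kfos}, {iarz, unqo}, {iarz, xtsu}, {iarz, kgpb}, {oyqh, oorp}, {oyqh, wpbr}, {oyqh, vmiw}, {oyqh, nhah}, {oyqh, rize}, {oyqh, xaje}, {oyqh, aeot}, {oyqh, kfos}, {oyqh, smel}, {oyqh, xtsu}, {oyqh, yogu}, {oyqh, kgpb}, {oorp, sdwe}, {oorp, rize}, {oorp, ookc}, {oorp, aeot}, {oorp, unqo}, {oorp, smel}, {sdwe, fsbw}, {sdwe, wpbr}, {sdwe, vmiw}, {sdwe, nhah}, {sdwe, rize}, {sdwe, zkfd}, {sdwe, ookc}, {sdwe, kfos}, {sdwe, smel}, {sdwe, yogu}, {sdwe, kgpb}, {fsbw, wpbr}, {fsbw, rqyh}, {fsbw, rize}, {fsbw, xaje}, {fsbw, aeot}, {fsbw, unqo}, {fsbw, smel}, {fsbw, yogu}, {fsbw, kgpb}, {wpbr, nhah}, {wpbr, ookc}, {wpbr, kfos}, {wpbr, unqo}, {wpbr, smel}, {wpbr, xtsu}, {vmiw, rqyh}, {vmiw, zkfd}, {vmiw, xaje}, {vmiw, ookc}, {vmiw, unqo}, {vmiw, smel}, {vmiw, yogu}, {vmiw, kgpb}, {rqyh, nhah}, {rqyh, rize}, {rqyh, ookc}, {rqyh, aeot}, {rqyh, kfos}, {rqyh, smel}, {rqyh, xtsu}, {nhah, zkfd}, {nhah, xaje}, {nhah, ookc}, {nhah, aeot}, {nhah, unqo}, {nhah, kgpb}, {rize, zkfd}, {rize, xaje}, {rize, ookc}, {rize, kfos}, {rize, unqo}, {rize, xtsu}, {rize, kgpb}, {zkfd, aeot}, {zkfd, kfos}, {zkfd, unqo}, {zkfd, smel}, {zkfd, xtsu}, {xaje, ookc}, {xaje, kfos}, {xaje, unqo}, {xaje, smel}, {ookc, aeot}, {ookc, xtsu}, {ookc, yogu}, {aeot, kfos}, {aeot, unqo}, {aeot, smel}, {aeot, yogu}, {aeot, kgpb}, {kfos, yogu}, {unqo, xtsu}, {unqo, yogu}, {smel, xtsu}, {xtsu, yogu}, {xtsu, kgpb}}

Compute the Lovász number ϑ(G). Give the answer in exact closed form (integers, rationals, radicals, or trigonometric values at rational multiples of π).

N(iarz) = {dczd, yjqp, ajob, nqtl, oorp, sdwe, wpbr, vmiw, rqyh, xaje, aeot, kfos, unqo, xtsu, kgpb}, |N(iarz)| = 15.
Vertex dczd has 15 neighbors: ydyx, tvqi, ajob, nqtl, iarz, oyqh, oorp, fsbw, wpbr, vmiw, rqyh, nhah, rize, zkfd, yogu.
N(kfos) = {ydyx, tvqi, ajob, oscp, lzjo, iarz, oyqh, sdwe, wpbr, rqyh, rize, zkfd, xaje, aeot, yogu}, |N(kfos)| = 15.
Vertex yjqp has 15 neighbors: ydyx, oscp, nqtl, lzjo, iarz, oyqh, oorp, sdwe, fsbw, rqyh, nhah, zkfd, xaje, xtsu, yogu.
Every vertex has degree 15 (N=28); Kneser-type, 2-subsets of [8].
A has 3 distinct eigenvalues ≈ [15.0, 1.0, -5.0].
Lovász (edge-transitive): ϑ = −28·(-5)/((15)−(-5)) = 7.
ϑ(G) ≈ 7.000000000.

7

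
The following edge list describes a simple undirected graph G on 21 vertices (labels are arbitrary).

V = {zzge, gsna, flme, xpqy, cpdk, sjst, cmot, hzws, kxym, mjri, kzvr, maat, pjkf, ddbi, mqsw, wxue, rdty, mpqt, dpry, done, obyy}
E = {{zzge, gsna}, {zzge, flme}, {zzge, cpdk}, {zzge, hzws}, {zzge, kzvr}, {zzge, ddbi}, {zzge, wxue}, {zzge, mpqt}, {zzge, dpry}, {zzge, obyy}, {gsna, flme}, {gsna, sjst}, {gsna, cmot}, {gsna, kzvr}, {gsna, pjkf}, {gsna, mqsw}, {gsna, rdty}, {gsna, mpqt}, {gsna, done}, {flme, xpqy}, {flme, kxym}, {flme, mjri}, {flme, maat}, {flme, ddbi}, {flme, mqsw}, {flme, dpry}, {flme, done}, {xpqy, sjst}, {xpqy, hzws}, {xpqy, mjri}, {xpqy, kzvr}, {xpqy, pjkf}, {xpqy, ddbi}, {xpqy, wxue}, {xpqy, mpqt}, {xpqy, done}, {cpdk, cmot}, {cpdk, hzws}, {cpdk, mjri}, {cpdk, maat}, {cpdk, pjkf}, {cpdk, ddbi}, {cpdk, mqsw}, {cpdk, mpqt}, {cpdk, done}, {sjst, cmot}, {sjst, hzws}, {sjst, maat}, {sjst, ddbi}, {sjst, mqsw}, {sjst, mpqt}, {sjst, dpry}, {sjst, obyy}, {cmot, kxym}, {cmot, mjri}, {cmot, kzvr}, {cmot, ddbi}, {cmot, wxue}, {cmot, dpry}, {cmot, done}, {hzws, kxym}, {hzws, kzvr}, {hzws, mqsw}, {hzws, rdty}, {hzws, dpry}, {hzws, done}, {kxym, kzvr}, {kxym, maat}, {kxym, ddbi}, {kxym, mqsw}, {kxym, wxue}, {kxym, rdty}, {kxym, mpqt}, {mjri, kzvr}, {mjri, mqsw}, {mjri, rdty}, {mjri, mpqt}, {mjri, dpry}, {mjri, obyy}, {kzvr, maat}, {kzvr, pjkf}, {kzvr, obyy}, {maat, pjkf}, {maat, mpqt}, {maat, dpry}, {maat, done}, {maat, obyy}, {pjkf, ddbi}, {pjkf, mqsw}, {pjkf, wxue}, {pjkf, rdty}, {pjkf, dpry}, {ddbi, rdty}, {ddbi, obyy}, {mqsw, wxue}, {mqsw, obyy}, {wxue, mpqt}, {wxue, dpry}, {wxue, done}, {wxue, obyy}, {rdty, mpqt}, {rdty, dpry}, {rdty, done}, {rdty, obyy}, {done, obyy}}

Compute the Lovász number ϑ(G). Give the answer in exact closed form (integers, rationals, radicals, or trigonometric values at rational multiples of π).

Vertex maat has 10 neighbors: flme, cpdk, sjst, kxym, kzvr, pjkf, mpqt, dpry, done, obyy.
N(mjri) = {flme, xpqy, cpdk, cmot, kzvr, mqsw, rdty, mpqt, dpry, obyy}, |N(mjri)| = 10.
Vertex pjkf has 10 neighbors: gsna, xpqy, cpdk, kzvr, maat, ddbi, mqsw, wxue, rdty, dpry.
Vertex flme has 10 neighbors: zzge, gsna, xpqy, kxym, mjri, maat, ddbi, mqsw, dpry, done.
G on 21 vertices is 10-regular; Kneser-type, 2-subsets of [7].
A has 3 distinct eigenvalues ≈ [10.0, 1.0, -4.0].
Lovász (edge-transitive): ϑ = −21·(-4)/((10)−(-4)) = 6.
≈ 6.0000000 (to 7 d.p.).

6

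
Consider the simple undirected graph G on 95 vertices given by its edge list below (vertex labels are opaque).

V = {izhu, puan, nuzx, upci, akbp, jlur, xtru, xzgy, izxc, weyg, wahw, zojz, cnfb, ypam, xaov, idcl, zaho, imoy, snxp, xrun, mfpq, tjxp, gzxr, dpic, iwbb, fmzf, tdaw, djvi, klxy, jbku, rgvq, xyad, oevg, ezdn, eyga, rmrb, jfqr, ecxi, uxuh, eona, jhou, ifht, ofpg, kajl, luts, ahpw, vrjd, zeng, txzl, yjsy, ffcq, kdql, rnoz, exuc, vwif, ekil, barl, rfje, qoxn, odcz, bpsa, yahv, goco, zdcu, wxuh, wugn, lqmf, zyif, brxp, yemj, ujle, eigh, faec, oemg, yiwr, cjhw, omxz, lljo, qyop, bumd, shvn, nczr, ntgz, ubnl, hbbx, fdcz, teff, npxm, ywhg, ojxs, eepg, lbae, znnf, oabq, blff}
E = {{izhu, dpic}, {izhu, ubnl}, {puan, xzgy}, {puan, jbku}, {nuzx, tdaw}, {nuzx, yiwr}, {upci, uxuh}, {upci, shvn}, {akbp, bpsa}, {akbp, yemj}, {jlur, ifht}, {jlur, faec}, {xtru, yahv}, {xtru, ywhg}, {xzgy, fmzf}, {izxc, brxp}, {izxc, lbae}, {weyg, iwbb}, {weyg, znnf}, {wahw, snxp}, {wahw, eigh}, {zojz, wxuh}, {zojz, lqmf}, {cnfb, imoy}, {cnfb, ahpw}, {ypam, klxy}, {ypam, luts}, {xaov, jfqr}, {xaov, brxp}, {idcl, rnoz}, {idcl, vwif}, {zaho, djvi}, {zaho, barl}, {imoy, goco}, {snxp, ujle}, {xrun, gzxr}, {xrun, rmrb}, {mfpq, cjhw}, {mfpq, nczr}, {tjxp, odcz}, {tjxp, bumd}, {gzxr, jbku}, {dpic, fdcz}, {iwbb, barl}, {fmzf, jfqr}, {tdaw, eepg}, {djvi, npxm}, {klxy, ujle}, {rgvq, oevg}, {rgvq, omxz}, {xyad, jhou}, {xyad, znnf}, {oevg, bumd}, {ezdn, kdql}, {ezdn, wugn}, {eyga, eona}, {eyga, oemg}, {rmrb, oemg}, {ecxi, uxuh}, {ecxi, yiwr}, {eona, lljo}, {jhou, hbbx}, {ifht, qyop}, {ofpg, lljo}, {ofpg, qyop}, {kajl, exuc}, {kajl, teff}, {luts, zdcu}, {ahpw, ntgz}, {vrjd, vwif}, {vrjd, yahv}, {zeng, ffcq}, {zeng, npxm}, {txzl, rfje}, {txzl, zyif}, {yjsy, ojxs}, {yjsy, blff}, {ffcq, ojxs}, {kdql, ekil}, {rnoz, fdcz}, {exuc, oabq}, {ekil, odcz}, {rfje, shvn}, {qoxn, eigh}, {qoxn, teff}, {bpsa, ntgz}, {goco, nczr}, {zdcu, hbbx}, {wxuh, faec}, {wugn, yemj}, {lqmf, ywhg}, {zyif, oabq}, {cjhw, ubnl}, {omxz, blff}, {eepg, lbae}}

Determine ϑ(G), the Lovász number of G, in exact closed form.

95*cos(pi/95)/(cos(pi/95) + 1)

deg(ujle) = 2; N(ujle) = {snxp, klxy}.
Vertex fmzf has 2 neighbors: xzgy, jfqr.
Vertex xyad has 2 neighbors: jhou, znnf.
N(bpsa) = {akbp, ntgz}, |N(bpsa)| = 2.
95-vertex 2-regular graph: this is C_{95}, the 95-cycle.
Distinct eigenvalues (to 5 d.p.): [2.0, 1.99563, 1.98253, 1.96076, 1.93042, 1.89163, 1.84458, 1.78946, 1.72651, 1.65602, 1.57828, 1.49364, 1.40247, 1.30517, 1.20216, 1.0939, 0.98085, 0.86351, 0.74239, 0.61803, 0.49097, 0.36176, 0.23097, 0.09917, -0.03307, -0.16516, -0.29653, -0.4266, -0.55481, -0.68059, -0.80339, -0.92268, -1.03794, -1.14866, -1.25435, -1.35456, -1.44885, -1.5368, -1.61803, -1.69219, -1.75895, -1.81801, -1.86913, -1.91207, -1.94665, -1.97272, -1.99017, -1.99891].
Lovász: ϑ = −95(-2*cos(pi/95))/(2+-(-1)*2*cos(pi/95)) = 95*cos(pi/95)/(cos(pi/95) + 1).
ϑ(G) ≈ 47.48701131.
Sandwich: α(G)=47 ≤ ϑ(G)=95*cos(pi/95)/(cos(pi/95) + 1) ≤ χ(Ḡ)=48 (both strict).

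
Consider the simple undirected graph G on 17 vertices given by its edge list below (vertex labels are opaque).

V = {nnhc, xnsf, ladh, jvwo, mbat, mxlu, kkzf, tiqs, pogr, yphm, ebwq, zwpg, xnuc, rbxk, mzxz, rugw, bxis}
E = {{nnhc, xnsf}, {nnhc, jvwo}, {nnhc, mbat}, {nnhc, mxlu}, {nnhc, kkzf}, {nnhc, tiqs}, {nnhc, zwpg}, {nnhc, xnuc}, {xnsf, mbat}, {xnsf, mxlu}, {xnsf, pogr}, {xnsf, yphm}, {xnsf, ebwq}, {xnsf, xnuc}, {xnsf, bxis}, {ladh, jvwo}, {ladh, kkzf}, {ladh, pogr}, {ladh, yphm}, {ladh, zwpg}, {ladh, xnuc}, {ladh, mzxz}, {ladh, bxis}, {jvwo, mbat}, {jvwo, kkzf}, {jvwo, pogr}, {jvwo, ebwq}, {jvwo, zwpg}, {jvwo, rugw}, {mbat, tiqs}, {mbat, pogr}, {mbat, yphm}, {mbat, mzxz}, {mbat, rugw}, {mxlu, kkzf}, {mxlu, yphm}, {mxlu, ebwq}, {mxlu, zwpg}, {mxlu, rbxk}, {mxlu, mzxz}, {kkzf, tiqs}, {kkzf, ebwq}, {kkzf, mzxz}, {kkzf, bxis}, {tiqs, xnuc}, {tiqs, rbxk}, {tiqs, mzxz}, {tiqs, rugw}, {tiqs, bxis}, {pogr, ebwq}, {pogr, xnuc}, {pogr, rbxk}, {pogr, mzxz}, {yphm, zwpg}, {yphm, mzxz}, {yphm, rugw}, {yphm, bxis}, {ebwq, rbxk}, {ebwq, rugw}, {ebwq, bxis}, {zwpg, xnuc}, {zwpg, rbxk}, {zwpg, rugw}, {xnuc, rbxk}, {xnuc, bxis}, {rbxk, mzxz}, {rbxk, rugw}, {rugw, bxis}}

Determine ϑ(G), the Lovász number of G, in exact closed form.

sqrt(17)

deg(mzxz) = 8; N(mzxz) = {ladh, mbat, mxlu, kkzf, tiqs, pogr, yphm, rbxk}.
Vertex nnhc has 8 neighbors: xnsf, jvwo, mbat, mxlu, kkzf, tiqs, zwpg, xnuc.
deg(mxlu) = 8; N(mxlu) = {nnhc, xnsf, kkzf, yphm, ebwq, zwpg, rbxk, mzxz}.
deg(jvwo) = 8; N(jvwo) = {nnhc, ladh, mbat, kkzf, pogr, ebwq, zwpg, rugw}.
Every vertex has degree 8 (N=17); SR(17,8,3,4) — a Paley graph.
The 3 distinct eigenvalues: [8.0, 1.56155, -2.56155].
Lovász (edge-transitive): ϑ = −17·(-sqrt(17)/2 - 1/2)/((8)−(-sqrt(17)/2 - 1/2)) = sqrt(17).
= 4.123106… (decimal).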